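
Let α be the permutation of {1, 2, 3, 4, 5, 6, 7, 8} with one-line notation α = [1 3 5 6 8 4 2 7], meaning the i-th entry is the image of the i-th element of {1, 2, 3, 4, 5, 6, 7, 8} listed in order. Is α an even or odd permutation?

In disjoint-cycle form the cycle lengths are 5, 2, 1.
A cycle of length ℓ contributes ℓ−1 transpositions, so α is a product of 4 + 1 = 5 transpositions — odd.

odd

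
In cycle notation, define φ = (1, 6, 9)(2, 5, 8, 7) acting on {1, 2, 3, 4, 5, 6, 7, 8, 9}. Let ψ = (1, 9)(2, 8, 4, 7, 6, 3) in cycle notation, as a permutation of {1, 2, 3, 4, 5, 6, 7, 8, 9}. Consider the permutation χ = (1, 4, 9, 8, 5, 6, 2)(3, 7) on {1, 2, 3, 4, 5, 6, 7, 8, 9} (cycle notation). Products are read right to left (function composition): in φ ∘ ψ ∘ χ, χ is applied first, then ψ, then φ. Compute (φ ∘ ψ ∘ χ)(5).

Chase 5: χ(5) = 6; ψ(6) = 3; φ(3) = 3. Hence (φ ∘ ψ ∘ χ)(5) = 3.

3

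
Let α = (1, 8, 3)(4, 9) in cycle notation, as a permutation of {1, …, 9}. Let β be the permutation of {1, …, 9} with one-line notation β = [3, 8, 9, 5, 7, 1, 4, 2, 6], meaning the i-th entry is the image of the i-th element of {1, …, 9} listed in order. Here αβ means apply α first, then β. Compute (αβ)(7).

4

(αβ)(7) = β(α(7)). α(7) = 7, then β(7) = 4. So (αβ)(7) = 4.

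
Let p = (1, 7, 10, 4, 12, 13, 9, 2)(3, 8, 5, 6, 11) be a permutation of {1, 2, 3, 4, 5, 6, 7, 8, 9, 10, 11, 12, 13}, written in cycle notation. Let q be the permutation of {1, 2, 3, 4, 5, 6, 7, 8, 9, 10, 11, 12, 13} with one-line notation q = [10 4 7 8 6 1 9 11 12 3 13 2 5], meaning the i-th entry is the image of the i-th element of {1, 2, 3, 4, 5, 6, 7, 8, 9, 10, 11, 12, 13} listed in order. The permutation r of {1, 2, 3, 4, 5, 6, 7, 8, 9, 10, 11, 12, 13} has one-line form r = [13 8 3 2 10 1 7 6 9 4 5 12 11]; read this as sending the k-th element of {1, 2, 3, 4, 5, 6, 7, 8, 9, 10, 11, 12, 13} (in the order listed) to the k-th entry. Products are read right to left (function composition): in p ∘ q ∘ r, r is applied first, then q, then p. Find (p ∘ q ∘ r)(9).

13

Chase 9: r(9) = 9; q(9) = 12; p(12) = 13. Hence (p ∘ q ∘ r)(9) = 13.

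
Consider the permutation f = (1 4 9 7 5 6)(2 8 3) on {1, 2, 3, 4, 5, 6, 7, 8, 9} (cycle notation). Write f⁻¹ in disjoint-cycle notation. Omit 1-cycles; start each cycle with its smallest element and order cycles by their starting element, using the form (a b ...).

If f sends a → b within a cycle, f⁻¹ sends b → a; equivalently, reverse each cycle.
Reversing each cycle of f and rotating so the smallest element leads gives (1 6 5 7 9 4)(2 3 8).

(1 6 5 7 9 4)(2 3 8)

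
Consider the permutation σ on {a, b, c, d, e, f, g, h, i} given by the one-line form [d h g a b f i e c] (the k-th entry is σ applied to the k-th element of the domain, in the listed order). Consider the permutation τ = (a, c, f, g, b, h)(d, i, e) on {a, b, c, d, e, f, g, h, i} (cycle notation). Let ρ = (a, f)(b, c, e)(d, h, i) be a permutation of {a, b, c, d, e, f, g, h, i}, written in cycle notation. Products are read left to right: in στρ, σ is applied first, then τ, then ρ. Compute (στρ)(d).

Chase d: σ(d) = a; τ(a) = c; ρ(c) = e. Hence (στρ)(d) = e.

e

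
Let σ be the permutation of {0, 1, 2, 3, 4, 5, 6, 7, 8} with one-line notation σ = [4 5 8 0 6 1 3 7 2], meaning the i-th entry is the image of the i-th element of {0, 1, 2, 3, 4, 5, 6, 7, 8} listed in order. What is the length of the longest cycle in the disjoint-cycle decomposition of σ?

4

Decomposing into disjoint cycles gives (0, 4, 6, 3)(1, 5)(2, 8); the longest has length 4.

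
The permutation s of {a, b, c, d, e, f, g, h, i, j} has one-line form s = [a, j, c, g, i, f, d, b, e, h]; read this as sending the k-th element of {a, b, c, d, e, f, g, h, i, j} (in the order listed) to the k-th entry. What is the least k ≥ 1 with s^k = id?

6

The disjoint-cycle form of s has cycle lengths 3, 2, 2, 1, 1, 1.
Since disjoint cycles commute, ord(s) = lcm(3, 2, 2) = 6.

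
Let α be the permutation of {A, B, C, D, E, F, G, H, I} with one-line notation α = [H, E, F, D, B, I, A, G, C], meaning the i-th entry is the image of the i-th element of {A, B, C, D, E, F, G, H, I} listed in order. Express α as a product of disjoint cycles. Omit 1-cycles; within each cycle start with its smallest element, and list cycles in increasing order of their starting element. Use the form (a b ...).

(A H G)(B E)(C F I)

Iterating α from A gives A → H → G → A; that is the 3-cycle (A H G).
Repeating from the next unused element and collecting all non-trivial cycles gives (A H G)(B E)(C F I).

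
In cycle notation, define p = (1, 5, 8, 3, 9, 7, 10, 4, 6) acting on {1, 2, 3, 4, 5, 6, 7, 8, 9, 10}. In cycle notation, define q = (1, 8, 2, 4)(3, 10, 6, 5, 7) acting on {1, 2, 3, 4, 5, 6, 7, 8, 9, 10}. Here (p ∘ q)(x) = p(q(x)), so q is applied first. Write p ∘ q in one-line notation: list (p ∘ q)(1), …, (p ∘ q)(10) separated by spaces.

3 6 4 5 10 8 9 2 7 1

For each element, apply q then p: 1 → 8 → 3; 2 → 4 → 6; 3 → 10 → 4; 4 → 1 → 5; 5 → 7 → 10; 6 → 5 → 8; 7 → 3 → 9; 8 → 2 → 2; 9 → 9 → 7; 10 → 6 → 1.
Collecting the images, p ∘ q = [3 6 4 5 10 8 9 2 7 1].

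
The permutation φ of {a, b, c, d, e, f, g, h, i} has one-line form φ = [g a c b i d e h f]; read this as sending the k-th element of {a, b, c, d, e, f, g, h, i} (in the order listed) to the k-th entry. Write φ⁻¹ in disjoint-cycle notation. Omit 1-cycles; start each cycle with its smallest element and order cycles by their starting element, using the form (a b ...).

The cycle decomposition of φ is (a g e i f d b).
The inverse reverses every cycle; in canonical form, φ⁻¹ = (a b d f i e g).

(a b d f i e g)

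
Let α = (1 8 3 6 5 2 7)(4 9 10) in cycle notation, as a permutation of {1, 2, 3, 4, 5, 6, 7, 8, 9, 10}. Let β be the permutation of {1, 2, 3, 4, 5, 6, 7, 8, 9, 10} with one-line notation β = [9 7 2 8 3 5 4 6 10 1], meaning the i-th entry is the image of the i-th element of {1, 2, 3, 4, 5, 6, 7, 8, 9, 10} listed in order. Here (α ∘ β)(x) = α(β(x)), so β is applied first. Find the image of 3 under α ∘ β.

7

β(3) = 2, then α(2) = 7; composing gives (α ∘ β)(3) = 7.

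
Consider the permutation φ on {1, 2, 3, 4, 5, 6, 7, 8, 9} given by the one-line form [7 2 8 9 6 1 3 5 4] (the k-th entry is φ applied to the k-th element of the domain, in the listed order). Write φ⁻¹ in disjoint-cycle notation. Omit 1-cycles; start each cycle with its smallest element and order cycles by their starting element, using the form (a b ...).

The cycle decomposition of φ is (1 7 3 8 5 6)(4 9).
Reversing each cycle (and rotating so the smallest element leads) gives φ⁻¹ = (1 6 5 8 3 7)(4 9).

(1 6 5 8 3 7)(4 9)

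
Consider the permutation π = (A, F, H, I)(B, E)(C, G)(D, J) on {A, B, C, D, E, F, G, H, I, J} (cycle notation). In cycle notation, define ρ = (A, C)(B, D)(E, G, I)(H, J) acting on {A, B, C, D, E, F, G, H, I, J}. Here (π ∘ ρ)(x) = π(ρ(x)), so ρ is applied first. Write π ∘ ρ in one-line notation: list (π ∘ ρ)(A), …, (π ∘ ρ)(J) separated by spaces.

G J F E C H A D B I

Chase each element through ρ then π: A → C → G; B → D → J; C → A → F; D → B → E; E → G → C; F → F → H; G → I → A; H → J → D; I → E → B; J → H → I.
So π ∘ ρ in one-line form is G J F E C H A D B I.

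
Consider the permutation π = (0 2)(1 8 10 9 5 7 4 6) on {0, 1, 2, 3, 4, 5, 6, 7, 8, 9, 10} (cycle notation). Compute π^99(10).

7

10 lies in the 8-cycle (1 8 10 9 5 7 4 6).
On an 8-cycle, π^8 is the identity, so π^99 = π^3 there (99 ≡ 3 mod 8).
Advancing 3 steps from 10: 10 → 9 → 5 → 7.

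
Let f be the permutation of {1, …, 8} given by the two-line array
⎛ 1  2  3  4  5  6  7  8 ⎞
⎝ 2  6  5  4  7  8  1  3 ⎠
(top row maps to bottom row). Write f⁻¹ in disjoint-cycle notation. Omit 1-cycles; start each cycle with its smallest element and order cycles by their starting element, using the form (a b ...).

(1 7 5 3 8 6 2)

First write f in disjoint cycles: (1 2 6 8 3 5 7).
Reversing each cycle (and rotating so the smallest element leads) gives f⁻¹ = (1 7 5 3 8 6 2).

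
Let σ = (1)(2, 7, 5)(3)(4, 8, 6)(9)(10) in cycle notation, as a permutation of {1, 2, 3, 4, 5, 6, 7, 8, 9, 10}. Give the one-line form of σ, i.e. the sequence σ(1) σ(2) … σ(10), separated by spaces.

Image by image: 1↦1, 2↦7, 3↦3, 4↦8, 5↦2, 6↦4, 7↦5, 8↦6, 9↦9, 10↦10.
Listing these in domain order gives 1 7 3 8 2 4 5 6 9 10.

1 7 3 8 2 4 5 6 9 10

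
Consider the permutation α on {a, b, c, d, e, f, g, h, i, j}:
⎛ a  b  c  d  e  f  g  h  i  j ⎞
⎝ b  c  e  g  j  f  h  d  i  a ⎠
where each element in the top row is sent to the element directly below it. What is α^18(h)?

h

Tracing h → d → … returns to h after 3 steps, so h lies in a 3-cycle (d, g, h).
Powers repeat with period 3 on this cycle, and 18 mod 3 = 0, so α^18(h) = α^0(h).
So α^18(h) = h.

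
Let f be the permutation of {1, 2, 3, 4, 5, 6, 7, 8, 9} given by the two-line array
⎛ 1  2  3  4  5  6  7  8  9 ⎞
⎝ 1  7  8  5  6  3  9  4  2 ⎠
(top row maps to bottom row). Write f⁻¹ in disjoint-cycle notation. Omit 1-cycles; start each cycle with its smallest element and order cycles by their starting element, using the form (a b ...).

(2 9 7)(3 6 5 4 8)

First write f in disjoint cycles: (2 7 9)(3 8 4 5 6).
The inverse reverses every cycle; in canonical form, f⁻¹ = (2 9 7)(3 6 5 4 8).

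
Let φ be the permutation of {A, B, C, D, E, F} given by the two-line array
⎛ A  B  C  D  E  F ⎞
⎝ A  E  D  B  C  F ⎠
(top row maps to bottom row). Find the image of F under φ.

F

The entry below F in the array is F, so φ(F) = F.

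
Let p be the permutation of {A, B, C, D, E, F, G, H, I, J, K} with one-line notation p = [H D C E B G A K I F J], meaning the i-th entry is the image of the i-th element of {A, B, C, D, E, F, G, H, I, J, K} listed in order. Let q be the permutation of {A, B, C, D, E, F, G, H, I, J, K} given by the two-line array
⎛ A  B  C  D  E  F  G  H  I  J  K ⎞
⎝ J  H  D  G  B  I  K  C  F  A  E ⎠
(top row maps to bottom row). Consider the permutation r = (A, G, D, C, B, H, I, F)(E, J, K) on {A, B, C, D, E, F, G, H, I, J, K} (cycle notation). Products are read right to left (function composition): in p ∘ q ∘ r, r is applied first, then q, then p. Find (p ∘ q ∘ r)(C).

K

Chase C: r(C) = B; q(B) = H; p(H) = K. Hence (p ∘ q ∘ r)(C) = K.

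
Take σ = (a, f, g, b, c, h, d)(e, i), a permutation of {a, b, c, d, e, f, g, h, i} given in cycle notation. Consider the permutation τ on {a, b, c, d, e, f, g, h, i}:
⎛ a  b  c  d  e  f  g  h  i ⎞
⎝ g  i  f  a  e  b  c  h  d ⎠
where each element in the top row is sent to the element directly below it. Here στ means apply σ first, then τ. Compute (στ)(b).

First apply σ: σ(b) = c, then τ(c) = f. Thus (στ)(b) = f.

f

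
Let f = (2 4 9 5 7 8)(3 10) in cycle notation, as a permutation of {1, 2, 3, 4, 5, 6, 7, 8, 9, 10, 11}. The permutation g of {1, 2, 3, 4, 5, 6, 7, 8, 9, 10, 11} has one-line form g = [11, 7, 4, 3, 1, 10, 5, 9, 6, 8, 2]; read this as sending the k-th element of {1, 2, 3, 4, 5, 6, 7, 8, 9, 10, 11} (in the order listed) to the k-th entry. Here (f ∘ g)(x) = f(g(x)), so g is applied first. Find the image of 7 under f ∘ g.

7

(f ∘ g)(7) = f(g(7)). g(7) = 5, then f(5) = 7. So (f ∘ g)(7) = 7.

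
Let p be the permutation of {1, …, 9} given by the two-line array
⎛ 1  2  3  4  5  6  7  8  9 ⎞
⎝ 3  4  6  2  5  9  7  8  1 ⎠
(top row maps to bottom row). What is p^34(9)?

3

Tracing 9 → 1 → … returns to 9 after 4 steps, so 9 lies in a 4-cycle (1, 3, 6, 9).
Powers repeat with period 4 on this cycle, and 34 mod 4 = 2, so p^34(9) = p^2(9).
Advancing 2 steps from 9: 9 → 1 → 3.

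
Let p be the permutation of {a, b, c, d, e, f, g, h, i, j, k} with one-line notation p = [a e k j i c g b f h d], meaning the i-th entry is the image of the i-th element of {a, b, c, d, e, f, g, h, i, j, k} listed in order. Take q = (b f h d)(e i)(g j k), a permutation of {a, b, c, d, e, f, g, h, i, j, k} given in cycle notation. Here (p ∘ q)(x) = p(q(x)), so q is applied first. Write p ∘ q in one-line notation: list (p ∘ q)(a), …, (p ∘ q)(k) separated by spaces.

(p ∘ q)(x) = p(q(x)). Computing each image: p(q(a)) = p(a) = a, p(q(b)) = p(f) = c, p(q(c)) = p(c) = k, p(q(d)) = p(b) = e, p(q(e)) = p(i) = f, p(q(f)) = p(h) = b, p(q(g)) = p(j) = h, p(q(h)) = p(d) = j, p(q(i)) = p(e) = i, p(q(j)) = p(k) = d, p(q(k)) = p(g) = g.
Hence p ∘ q = [a c k e f b h j i d g].

a c k e f b h j i d g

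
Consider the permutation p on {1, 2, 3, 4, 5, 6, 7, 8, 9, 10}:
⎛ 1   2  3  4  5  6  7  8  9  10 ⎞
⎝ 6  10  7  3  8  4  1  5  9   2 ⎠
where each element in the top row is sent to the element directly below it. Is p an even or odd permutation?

even

In disjoint-cycle form the cycle lengths are 5, 2, 2, 1.
A cycle of length ℓ contributes ℓ−1 transpositions, so p is a product of 4 + 1 + 1 = 6 transpositions — even.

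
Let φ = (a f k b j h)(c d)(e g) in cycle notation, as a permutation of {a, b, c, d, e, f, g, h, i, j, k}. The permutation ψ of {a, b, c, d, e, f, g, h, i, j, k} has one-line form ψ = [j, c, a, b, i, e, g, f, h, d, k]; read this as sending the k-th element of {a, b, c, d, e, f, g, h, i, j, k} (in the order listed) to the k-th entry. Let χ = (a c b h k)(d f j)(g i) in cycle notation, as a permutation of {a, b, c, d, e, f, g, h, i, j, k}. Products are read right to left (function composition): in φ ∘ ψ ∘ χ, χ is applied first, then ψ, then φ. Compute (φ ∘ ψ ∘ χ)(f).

Chase f: χ(f) = j; ψ(j) = d; φ(d) = c. Hence (φ ∘ ψ ∘ χ)(f) = c.

c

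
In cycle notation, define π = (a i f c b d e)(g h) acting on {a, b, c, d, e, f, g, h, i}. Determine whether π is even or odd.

odd

The cycle lengths are 7, 2.
A cycle is odd iff its length is even; π has 1 even-length cycle, so sgn(π) = (−1)^1 and π is odd.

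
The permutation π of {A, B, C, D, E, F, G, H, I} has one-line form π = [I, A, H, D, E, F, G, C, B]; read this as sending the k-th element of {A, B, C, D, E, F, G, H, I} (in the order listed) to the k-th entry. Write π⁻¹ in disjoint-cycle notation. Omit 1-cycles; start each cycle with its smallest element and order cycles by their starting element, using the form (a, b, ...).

(A, B, I)(C, H)

The cycle decomposition of π is (A, I, B)(C, H).
The inverse reverses every cycle; in canonical form, π⁻¹ = (A, B, I)(C, H).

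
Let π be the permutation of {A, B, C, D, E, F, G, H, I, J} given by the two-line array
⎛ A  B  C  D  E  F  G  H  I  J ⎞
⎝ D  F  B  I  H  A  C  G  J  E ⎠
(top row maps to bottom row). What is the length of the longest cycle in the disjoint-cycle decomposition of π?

Decomposing into disjoint cycles gives (A D I J E H G C B F); the longest has length 10.

10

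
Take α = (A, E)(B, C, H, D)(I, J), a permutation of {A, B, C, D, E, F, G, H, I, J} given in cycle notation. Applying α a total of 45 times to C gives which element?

C lies in the 4-cycle (B, C, H, D).
Powers repeat with period 4 on this cycle, and 45 mod 4 = 1, so α^45(C) = α^1(C).
Advancing 1 step from C: C → H.

H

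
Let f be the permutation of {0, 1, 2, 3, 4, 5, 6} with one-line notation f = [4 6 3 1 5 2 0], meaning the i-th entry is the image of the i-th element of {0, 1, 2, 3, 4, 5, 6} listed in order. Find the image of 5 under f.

5 is element number 6 of the domain, and entry number 6 of the one-line form is 2, so f(5) = 2.

2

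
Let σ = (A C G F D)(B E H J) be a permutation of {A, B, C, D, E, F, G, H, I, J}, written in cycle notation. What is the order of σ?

The disjoint cycles have lengths 5, 4, 1.
Since disjoint cycles commute, ord(σ) = lcm(5, 4) = 20.

20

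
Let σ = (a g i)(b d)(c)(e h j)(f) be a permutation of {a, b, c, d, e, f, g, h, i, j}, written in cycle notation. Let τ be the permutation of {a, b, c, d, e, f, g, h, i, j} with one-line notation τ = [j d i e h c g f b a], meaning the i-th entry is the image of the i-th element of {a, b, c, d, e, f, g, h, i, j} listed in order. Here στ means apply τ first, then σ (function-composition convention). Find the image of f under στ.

(στ)(f) = σ(τ(f)). τ(f) = c, then σ(c) = c. So (στ)(f) = c.

c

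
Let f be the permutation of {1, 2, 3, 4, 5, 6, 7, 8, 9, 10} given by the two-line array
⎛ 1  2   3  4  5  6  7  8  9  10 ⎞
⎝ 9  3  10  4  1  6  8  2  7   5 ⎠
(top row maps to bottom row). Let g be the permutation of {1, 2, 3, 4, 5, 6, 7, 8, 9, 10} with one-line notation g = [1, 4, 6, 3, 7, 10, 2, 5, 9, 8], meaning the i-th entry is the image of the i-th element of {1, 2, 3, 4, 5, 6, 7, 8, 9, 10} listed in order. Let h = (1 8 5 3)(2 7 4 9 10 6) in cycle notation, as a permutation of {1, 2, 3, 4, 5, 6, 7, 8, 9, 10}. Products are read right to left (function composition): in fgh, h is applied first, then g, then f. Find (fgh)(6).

Apply the permutations in order: h(6) = 2, then g(2) = 4, then f(4) = 4. So (fgh)(6) = 4.

4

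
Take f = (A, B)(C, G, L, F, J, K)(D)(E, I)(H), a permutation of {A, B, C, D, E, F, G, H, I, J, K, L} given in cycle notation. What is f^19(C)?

C lies in the 6-cycle (C, G, L, F, J, K).
On a 6-cycle, f^6 is the identity, so f^19 = f^1 there (19 ≡ 1 mod 6).
Advancing 1 step from C: C → G.

G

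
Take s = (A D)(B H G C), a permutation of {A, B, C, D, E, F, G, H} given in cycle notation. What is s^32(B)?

B lies in the 4-cycle (B H G C).
Powers repeat with period 4 on this cycle, and 32 mod 4 = 0, so s^32(B) = s^0(B).
So s^32(B) = B.

B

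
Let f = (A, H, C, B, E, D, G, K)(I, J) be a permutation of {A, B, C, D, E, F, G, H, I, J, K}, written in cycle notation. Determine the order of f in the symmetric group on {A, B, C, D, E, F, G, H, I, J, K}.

8

The cycle type of f is (8, 2, 1).
The order is lcm(8, 2) = 8.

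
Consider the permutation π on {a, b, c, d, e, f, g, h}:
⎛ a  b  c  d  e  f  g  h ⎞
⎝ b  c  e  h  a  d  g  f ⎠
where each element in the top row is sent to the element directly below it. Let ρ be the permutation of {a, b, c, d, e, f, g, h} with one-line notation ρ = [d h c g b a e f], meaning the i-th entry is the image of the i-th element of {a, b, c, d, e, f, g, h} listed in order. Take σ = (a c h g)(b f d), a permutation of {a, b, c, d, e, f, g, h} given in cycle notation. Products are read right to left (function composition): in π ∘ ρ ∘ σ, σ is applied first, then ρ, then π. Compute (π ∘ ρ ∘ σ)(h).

a

(π ∘ ρ ∘ σ)(h) = π(ρ(σ(h))). σ(h) = g, then ρ(g) = e, then π(e) = a, so the result is a.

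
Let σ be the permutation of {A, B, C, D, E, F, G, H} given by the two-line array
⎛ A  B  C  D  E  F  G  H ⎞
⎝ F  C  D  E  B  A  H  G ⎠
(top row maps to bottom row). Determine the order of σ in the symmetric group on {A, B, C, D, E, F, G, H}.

Writing σ as disjoint cycles, the cycle lengths are 4, 2, 2.
The order is lcm(4, 2, 2) = 4.

4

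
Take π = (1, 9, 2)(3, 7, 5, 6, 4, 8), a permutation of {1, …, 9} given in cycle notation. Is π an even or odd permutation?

The cycle lengths are 6, 3.
A cycle is odd iff its length is even; π has 1 even-length cycle, so sgn(π) = (−1)^1 and π is odd.

odd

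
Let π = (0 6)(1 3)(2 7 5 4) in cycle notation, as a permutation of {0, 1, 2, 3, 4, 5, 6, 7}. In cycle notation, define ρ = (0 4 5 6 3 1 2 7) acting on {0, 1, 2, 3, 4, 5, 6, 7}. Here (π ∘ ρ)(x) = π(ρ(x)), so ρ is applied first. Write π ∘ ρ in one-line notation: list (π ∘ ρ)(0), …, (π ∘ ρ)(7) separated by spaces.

For each element, apply ρ then π: 0 → 4 → 2; 1 → 2 → 7; 2 → 7 → 5; 3 → 1 → 3; 4 → 5 → 4; 5 → 6 → 0; 6 → 3 → 1; 7 → 0 → 6.
So π ∘ ρ in one-line form is 2 7 5 3 4 0 1 6.

2 7 5 3 4 0 1 6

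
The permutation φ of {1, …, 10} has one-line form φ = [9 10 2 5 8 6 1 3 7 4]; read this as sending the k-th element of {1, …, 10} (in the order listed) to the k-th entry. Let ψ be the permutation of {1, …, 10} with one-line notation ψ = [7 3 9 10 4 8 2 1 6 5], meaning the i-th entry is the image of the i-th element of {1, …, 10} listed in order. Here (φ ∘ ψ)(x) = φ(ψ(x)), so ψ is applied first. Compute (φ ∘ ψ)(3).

First apply ψ: ψ(3) = 9, then φ(9) = 7. Thus (φ ∘ ψ)(3) = 7.

7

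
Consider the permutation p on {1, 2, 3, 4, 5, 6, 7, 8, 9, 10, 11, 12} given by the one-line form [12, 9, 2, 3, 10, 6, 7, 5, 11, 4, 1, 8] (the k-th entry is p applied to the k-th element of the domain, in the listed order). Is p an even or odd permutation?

odd

In disjoint-cycle form the cycle lengths are 10, 1, 1.
A cycle of length ℓ contributes ℓ−1 transpositions, so p is a product of 9 transpositions — odd.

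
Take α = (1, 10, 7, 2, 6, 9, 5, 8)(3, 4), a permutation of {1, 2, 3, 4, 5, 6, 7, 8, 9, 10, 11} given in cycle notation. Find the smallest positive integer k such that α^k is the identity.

8

The disjoint cycles have lengths 8, 2, 1.
The order is lcm(8, 2) = 8.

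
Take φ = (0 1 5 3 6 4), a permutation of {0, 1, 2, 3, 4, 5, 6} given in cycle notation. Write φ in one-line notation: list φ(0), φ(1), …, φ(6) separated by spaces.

1 5 2 6 0 3 4

Each element maps to the next entry in its cycle (wrapping to the front): 0→1, 1→5, 2→2, 3→6, 4→0, 5→3, 6→4.
Listing these in domain order gives 1 5 2 6 0 3 4.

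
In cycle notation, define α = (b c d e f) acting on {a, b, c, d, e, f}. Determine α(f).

b

In the cycle (b c d e f), f is followed by b, so α(f) = b.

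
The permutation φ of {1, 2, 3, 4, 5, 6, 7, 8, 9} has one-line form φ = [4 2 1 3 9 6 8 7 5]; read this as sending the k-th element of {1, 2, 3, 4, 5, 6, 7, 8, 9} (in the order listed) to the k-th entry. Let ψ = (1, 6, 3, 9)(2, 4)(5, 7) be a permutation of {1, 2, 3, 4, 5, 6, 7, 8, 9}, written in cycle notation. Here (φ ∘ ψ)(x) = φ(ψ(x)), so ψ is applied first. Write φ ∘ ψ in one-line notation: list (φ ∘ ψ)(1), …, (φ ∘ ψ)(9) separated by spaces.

For each element, apply ψ then φ: 1 → 6 → 6; 2 → 4 → 3; 3 → 9 → 5; 4 → 2 → 2; 5 → 7 → 8; 6 → 3 → 1; 7 → 5 → 9; 8 → 8 → 7; 9 → 1 → 4.
Collecting the images, φ ∘ ψ = [6 3 5 2 8 1 9 7 4].

6 3 5 2 8 1 9 7 4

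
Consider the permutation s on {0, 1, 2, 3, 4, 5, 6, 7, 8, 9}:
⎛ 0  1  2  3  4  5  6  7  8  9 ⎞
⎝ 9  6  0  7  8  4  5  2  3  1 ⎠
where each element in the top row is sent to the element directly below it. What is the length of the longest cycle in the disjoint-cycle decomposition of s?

Decomposing into disjoint cycles gives (0, 9, 1, 6, 5, 4, 8, 3, 7, 2); the longest has length 10.

10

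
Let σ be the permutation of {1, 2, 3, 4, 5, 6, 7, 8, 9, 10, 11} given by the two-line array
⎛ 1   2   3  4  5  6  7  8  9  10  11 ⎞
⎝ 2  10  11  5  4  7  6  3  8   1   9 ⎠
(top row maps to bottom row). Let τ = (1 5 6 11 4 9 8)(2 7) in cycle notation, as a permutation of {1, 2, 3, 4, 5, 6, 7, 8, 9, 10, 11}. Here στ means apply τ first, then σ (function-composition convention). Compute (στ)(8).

τ(8) = 1, then σ(1) = 2; composing gives (στ)(8) = 2.

2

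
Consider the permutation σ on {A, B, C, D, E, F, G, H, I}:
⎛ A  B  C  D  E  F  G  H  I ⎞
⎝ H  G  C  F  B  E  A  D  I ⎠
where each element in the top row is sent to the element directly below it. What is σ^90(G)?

B

Tracing G → A → … returns to G after 7 steps, so G lies in a 7-cycle (A H D F E B G).
Powers repeat with period 7 on this cycle, and 90 mod 7 = 6, so σ^90(G) = σ^6(G).
Advancing 6 steps from G: G → A → H → D → F → E → B.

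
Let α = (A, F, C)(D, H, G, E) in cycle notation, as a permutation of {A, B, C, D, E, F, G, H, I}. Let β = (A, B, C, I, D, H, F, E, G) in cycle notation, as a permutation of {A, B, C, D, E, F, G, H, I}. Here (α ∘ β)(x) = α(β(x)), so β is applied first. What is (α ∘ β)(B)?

A

(α ∘ β)(B) = α(β(B)). β(B) = C, then α(C) = A. So (α ∘ β)(B) = A.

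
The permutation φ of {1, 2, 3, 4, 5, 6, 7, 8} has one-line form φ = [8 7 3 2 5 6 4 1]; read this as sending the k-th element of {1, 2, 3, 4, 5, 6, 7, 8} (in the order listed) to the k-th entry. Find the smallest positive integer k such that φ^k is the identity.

The disjoint-cycle form of φ has cycle lengths 3, 2, 1, 1, 1.
Since disjoint cycles commute, ord(φ) = lcm(3, 2) = 6.

6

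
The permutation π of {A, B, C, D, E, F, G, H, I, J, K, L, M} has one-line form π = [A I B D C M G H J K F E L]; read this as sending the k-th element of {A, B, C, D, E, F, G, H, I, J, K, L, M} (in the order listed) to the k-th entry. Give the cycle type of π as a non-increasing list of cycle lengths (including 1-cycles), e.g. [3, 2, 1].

The disjoint cycles are (A)(B, I, J, K, F, M, L, E, C)(D)(G)(H), with lengths 9, 1, 1, 1, 1 in non-increasing order.

[9, 1, 1, 1, 1]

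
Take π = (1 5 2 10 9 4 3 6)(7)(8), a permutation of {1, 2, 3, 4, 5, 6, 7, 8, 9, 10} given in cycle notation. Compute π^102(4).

10

4 lies in the 8-cycle (1 5 2 10 9 4 3 6).
On an 8-cycle, π^8 is the identity, so π^102 = π^6 there (102 ≡ 6 mod 8).
Stepping 6 places around the cycle: 4 → 3 → 6 → 1 → 5 → 2 → 10.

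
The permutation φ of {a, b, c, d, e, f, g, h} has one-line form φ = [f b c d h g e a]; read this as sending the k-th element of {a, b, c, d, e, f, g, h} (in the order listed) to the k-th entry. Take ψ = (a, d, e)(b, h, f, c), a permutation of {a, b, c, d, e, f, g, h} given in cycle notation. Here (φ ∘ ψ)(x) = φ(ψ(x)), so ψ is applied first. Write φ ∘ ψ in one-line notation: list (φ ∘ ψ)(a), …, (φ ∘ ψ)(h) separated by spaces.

d a b h f c e g

For each element, apply ψ then φ: a → d → d; b → h → a; c → b → b; d → e → h; e → a → f; f → c → c; g → g → e; h → f → g.
Collecting the images, φ ∘ ψ = [d a b h f c e g].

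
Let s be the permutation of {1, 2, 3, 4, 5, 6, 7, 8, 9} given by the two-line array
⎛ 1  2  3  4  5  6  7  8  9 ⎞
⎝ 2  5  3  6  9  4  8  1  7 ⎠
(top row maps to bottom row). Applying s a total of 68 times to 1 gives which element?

5

Tracing 1 → 2 → … returns to 1 after 6 steps, so 1 lies in a 6-cycle (1, 2, 5, 9, 7, 8).
On a 6-cycle, s^6 is the identity, so s^68 = s^2 there (68 ≡ 2 mod 6).
Advancing 2 steps from 1: 1 → 2 → 5.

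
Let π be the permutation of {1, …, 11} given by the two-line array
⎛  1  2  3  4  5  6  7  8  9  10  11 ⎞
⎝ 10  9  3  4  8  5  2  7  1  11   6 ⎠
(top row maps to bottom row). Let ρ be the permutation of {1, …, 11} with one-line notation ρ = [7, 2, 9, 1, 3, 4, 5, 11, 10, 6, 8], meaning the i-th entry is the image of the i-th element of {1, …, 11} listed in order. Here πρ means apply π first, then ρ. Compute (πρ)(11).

(πρ)(11) = ρ(π(11)). π(11) = 6, then ρ(6) = 4. So (πρ)(11) = 4.

4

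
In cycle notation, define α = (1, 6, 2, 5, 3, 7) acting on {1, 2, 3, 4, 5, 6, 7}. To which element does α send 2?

5

Within (1, 6, 2, 5, 3, 7), 2 ↦ 5.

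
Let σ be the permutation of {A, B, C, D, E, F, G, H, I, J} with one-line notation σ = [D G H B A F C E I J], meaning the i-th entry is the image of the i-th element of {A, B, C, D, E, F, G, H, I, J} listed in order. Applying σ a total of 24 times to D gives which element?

Tracing D → B → … returns to D after 7 steps, so D lies in a 7-cycle (A, D, B, G, C, H, E).
Since the cycle has length 7, σ^24 acts on it the same as σ^3 (24 mod 7 = 3).
Advancing 3 steps from D: D → B → G → C.

C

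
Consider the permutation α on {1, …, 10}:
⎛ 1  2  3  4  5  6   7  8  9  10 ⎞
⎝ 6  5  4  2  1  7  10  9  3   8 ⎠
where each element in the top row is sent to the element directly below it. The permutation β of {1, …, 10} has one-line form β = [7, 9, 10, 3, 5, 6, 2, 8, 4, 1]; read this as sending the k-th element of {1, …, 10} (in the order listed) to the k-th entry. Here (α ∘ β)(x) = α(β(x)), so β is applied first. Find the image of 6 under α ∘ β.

First apply β: β(6) = 6, then α(6) = 7. Thus (α ∘ β)(6) = 7.

7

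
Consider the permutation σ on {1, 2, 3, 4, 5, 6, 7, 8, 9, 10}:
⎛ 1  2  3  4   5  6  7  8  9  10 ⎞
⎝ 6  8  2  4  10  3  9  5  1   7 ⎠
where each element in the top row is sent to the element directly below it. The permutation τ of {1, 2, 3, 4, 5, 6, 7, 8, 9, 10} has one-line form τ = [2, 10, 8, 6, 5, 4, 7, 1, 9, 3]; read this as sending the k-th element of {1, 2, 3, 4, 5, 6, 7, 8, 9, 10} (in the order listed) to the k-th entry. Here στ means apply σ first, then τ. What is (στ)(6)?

(στ)(6) = τ(σ(6)). σ(6) = 3, then τ(3) = 8. So (στ)(6) = 8.

8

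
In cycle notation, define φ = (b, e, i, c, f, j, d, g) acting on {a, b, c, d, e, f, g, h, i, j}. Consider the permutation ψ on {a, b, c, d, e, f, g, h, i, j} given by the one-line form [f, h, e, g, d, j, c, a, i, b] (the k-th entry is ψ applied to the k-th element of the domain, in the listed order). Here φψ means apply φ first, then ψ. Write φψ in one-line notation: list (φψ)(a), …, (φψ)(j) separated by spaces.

(φψ)(x) = ψ(φ(x)). Computing each image: ψ(φ(a)) = ψ(a) = f, ψ(φ(b)) = ψ(e) = d, ψ(φ(c)) = ψ(f) = j, ψ(φ(d)) = ψ(g) = c, ψ(φ(e)) = ψ(i) = i, ψ(φ(f)) = ψ(j) = b, ψ(φ(g)) = ψ(b) = h, ψ(φ(h)) = ψ(h) = a, ψ(φ(i)) = ψ(c) = e, ψ(φ(j)) = ψ(d) = g.
Hence φψ = [f d j c i b h a e g].

f d j c i b h a e g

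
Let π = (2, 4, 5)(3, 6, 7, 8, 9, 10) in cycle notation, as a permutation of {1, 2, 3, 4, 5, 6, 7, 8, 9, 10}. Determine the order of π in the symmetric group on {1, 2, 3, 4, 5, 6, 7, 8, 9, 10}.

The cycle type of π is (6, 3, 1).
The order is lcm(6, 3) = 6.

6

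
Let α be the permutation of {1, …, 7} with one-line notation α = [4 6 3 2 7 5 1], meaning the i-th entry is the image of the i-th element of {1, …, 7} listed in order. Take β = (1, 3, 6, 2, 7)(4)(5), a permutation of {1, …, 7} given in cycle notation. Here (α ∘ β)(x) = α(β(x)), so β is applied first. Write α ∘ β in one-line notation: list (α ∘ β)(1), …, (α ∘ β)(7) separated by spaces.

Chase each element through β then α: 1 → 3 → 3; 2 → 7 → 1; 3 → 6 → 5; 4 → 4 → 2; 5 → 5 → 7; 6 → 2 → 6; 7 → 1 → 4.
So α ∘ β in one-line form is 3 1 5 2 7 6 4.

3 1 5 2 7 6 4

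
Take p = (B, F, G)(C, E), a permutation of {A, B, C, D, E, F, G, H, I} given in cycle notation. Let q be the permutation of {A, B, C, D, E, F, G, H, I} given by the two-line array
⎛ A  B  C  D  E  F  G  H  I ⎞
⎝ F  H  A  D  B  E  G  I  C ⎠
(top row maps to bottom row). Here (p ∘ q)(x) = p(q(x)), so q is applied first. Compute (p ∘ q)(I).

First apply q: q(I) = C, then p(C) = E. Thus (p ∘ q)(I) = E.

E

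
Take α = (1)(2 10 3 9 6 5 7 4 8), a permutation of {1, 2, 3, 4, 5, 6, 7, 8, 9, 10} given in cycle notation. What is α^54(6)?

6

6 lies in the 9-cycle (2 10 3 9 6 5 7 4 8).
On a 9-cycle, α^9 is the identity, so α^54 = α^0 there (54 ≡ 0 mod 9).
So α^54(6) = 6.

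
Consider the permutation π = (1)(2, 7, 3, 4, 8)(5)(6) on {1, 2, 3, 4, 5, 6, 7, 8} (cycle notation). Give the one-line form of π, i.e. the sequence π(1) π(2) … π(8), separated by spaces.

Image by image: 1→1, 2→7, 3→4, 4→8, 5→5, 6→6, 7→3, 8→2.
Listing these in domain order gives 1 7 4 8 5 6 3 2.

1 7 4 8 5 6 3 2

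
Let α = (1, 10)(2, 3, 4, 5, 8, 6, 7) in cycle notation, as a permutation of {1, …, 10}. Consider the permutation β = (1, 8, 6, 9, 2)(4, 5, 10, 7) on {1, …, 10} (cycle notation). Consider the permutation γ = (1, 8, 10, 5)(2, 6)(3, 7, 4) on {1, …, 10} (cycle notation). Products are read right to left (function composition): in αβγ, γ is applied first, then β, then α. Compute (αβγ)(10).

1

Chase 10: γ(10) = 5; β(5) = 10; α(10) = 1. Hence (αβγ)(10) = 1.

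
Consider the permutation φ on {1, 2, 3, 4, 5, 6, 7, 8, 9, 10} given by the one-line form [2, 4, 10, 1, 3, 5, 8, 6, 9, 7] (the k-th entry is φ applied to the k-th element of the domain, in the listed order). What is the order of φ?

Writing φ as disjoint cycles, the cycle lengths are 6, 3, 1.
The order of φ is the least common multiple of its cycle lengths: lcm(6, 3) = 6.

6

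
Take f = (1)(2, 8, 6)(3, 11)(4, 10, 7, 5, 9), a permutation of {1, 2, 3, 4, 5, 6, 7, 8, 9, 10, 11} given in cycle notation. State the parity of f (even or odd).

odd

The cycle lengths are 5, 3, 2, 1.
A cycle is odd iff its length is even; f has 1 even-length cycle, so sgn(f) = (−1)^1 and f is odd.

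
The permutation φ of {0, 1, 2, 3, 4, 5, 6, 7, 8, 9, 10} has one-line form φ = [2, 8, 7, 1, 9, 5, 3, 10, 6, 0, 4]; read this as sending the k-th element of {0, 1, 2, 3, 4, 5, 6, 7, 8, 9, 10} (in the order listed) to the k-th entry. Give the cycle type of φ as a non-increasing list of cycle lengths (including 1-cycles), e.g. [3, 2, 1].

[6, 4, 1]

The disjoint cycles are (0, 2, 7, 10, 4, 9)(1, 8, 6, 3)(5), with lengths 6, 4, 1 in non-increasing order.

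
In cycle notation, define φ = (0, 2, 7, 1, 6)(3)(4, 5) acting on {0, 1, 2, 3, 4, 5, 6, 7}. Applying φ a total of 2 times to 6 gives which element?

2

6 lies in the 5-cycle (0, 2, 7, 1, 6).
Stepping 2 places around the cycle: 6 → 0 → 2.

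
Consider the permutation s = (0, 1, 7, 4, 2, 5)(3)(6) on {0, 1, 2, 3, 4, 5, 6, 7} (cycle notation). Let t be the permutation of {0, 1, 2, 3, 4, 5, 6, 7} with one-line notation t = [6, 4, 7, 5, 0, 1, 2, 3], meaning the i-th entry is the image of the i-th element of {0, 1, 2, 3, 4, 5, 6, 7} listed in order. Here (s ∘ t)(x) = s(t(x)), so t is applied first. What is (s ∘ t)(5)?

t(5) = 1, then s(1) = 7; composing gives (s ∘ t)(5) = 7.

7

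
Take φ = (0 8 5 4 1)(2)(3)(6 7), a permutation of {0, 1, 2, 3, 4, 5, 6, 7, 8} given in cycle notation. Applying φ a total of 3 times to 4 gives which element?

4 lies in the 5-cycle (0 8 5 4 1).
Advancing 3 steps from 4: 4 → 1 → 0 → 8.

8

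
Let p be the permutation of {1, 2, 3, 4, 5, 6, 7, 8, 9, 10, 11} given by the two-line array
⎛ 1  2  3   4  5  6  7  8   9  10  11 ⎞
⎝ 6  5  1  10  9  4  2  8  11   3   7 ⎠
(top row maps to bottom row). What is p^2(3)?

Tracing 3 → 1 → … returns to 3 after 5 steps, so 3 lies in a 5-cycle (1, 6, 4, 10, 3).
Stepping 2 places around the cycle: 3 → 1 → 6.

6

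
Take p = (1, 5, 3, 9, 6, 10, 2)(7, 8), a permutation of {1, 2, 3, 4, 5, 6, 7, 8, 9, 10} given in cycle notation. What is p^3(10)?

5

10 lies in the 7-cycle (1, 5, 3, 9, 6, 10, 2).
Advancing 3 steps from 10: 10 → 2 → 1 → 5.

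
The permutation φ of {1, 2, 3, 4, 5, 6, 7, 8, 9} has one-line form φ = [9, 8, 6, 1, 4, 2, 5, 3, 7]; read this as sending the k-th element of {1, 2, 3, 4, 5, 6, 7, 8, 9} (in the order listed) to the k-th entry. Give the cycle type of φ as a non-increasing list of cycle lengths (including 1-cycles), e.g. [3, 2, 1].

The disjoint cycles are (1, 9, 7, 5, 4)(2, 8, 3, 6), with lengths 5, 4 in non-increasing order.

[5, 4]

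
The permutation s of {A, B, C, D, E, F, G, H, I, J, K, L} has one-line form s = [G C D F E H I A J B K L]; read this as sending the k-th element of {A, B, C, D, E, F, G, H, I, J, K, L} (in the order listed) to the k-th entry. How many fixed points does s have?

3

The fixed points (elements with s(x) = x) are {E, K, L}, so there are 3.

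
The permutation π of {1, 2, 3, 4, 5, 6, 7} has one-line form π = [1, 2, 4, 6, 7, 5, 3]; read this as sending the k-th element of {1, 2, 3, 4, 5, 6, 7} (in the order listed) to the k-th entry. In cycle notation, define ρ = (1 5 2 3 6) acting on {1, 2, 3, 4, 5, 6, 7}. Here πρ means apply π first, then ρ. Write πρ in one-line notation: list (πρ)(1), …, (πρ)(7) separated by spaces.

5 3 4 1 7 2 6

(πρ)(x) = ρ(π(x)). Computing each image: ρ(π(1)) = ρ(1) = 5, ρ(π(2)) = ρ(2) = 3, ρ(π(3)) = ρ(4) = 4, ρ(π(4)) = ρ(6) = 1, ρ(π(5)) = ρ(7) = 7, ρ(π(6)) = ρ(5) = 2, ρ(π(7)) = ρ(3) = 6.
Hence πρ = [5 3 4 1 7 2 6].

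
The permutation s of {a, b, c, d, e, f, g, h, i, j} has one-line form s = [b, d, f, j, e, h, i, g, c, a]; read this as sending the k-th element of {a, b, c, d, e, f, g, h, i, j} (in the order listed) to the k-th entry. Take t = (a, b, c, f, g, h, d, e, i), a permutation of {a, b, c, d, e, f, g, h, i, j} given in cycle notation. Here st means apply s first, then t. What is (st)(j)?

(st)(j) = t(s(j)). s(j) = a, then t(a) = b. So (st)(j) = b.

b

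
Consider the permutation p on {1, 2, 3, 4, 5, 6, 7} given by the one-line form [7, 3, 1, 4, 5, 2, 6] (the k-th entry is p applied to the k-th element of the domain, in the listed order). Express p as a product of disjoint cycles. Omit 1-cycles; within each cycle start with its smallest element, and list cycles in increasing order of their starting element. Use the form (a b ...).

From 1: 1 → 7 → 6 → 2 → 3 → 1, closing the cycle (1 7 6 2 3).
Repeating from the next unused element and collecting all non-trivial cycles gives (1 7 6 2 3).

(1 7 6 2 3)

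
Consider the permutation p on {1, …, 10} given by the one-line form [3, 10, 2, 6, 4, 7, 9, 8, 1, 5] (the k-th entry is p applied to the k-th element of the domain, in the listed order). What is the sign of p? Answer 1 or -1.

1

In disjoint-cycle form the cycle lengths are 9, 1.
A cycle is odd iff its length is even; p has 0 even-length cycles, so sgn(p) = (−1)^0 and p is even.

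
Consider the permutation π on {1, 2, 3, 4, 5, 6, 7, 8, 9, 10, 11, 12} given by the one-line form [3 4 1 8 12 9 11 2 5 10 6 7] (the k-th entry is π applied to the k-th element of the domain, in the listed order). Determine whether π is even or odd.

even

In disjoint-cycle form the cycle lengths are 6, 3, 2, 1.
A cycle is odd iff its length is even; π has 2 even-length cycles, so sgn(π) = (−1)^2 and π is even.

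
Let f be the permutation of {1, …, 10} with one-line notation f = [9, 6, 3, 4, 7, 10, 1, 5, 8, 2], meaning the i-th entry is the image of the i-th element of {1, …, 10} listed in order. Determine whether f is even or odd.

even

In disjoint-cycle form the cycle lengths are 5, 3, 1, 1.
A cycle is odd iff its length is even; f has 0 even-length cycles, so sgn(f) = (−1)^0 and f is even.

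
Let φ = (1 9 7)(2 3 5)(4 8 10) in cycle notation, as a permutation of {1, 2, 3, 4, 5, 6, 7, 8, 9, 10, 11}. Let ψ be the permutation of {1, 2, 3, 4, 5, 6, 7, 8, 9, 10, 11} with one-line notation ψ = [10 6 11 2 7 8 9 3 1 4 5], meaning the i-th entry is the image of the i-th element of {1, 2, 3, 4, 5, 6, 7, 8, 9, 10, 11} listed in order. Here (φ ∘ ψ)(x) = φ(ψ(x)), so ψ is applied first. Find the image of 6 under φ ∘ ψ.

(φ ∘ ψ)(6) = φ(ψ(6)). ψ(6) = 8, then φ(8) = 10. So (φ ∘ ψ)(6) = 10.

10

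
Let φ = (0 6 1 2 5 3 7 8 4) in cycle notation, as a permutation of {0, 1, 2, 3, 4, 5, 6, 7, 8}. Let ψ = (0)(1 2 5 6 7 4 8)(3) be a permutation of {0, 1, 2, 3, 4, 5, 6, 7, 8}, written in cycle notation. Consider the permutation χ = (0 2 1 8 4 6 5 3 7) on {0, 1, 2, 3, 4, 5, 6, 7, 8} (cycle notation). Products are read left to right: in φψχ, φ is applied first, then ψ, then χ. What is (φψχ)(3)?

6

Apply the permutations in order: φ(3) = 7, then ψ(7) = 4, then χ(4) = 6. So (φψχ)(3) = 6.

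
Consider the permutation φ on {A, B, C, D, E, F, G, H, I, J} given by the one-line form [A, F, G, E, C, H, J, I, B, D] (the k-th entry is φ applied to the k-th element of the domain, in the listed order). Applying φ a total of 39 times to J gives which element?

G

Tracing J → D → … returns to J after 5 steps, so J lies in a 5-cycle (C, G, J, D, E).
Powers repeat with period 5 on this cycle, and 39 mod 5 = 4, so φ^39(J) = φ^4(J).
Advancing 4 steps from J: J → D → E → C → G.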